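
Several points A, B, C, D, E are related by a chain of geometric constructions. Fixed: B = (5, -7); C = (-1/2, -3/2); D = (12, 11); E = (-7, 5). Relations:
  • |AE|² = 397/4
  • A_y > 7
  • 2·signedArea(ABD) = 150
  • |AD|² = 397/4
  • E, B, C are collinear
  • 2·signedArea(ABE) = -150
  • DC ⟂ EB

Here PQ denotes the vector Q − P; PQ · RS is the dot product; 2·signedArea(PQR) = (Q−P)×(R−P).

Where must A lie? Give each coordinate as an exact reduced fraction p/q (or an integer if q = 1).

A = (5/2, 8)

1. A_x = 5/2  [2·signedArea(ABE) = -150 ∩ 2·signedArea(ABD) = 150]
2. A_y = 8  [2·signedArea(ABE) = -150 ∩ 2·signedArea(ABD) = 150]
   → A = (5/2, 8)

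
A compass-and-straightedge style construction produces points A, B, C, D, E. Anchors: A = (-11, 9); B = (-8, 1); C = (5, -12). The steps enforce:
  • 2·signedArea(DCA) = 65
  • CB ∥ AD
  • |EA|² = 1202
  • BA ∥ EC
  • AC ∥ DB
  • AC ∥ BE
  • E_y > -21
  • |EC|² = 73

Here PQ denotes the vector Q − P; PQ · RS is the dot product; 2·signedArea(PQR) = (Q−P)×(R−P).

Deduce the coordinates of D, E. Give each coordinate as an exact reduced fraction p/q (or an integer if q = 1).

D = (-24, 22)
E = (8, -20)

1. D_x = -24  [AC ∥ DB ∩ CB ∥ AD]
2. D_y = 22  [AC ∥ DB ∩ CB ∥ AD]
   → D = (-24, 22)
3. E_x = 8  [BA ∥ EC ∩ AC ∥ BE]
4. E_y = -20  [BA ∥ EC ∩ AC ∥ BE]
   → E = (8, -20)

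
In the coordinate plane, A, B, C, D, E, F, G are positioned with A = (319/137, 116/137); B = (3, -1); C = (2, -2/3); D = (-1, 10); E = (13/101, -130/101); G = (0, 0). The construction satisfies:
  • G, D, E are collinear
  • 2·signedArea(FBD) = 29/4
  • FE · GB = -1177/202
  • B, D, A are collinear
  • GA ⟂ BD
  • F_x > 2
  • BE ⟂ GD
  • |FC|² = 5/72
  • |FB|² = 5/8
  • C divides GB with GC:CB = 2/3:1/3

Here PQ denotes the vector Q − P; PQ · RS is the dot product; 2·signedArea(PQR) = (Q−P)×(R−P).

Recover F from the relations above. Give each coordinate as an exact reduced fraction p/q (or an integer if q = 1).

1. F_x = 9/4  [2·signedArea(FBD) = 29/4 ∩ FE · GB = -1177/202]
2. F_y = -3/4  [2·signedArea(FBD) = 29/4 ∩ FE · GB = -1177/202]
   → F = (9/4, -3/4)

F = (9/4, -3/4)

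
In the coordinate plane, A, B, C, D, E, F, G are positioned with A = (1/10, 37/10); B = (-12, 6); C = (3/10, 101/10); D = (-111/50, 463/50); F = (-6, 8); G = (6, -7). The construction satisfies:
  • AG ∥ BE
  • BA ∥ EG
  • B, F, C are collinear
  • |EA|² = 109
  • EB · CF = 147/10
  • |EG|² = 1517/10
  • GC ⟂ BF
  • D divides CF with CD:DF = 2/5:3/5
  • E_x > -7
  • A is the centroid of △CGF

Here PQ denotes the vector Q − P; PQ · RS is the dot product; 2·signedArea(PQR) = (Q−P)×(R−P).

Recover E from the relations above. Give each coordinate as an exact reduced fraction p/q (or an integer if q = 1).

1. E_x = -61/10  [BA ∥ EG ∩ AG ∥ BE]
2. E_y = -47/10  [BA ∥ EG ∩ AG ∥ BE]
   → E = (-61/10, -47/10)

E = (-61/10, -47/10)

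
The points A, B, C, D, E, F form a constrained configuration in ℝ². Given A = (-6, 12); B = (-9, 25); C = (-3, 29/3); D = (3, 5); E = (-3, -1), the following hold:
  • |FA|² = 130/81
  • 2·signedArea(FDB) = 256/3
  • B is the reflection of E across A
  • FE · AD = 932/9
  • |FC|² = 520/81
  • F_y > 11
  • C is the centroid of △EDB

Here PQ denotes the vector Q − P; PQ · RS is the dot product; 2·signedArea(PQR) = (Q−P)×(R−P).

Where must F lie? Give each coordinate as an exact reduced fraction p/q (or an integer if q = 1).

F = (-5, 101/9)

1. F_x = -5  [2·signedArea(FDB) = 256/3 ∩ FE · AD = 932/9]
2. F_y = 101/9  [2·signedArea(FDB) = 256/3 ∩ FE · AD = 932/9]
   → F = (-5, 101/9)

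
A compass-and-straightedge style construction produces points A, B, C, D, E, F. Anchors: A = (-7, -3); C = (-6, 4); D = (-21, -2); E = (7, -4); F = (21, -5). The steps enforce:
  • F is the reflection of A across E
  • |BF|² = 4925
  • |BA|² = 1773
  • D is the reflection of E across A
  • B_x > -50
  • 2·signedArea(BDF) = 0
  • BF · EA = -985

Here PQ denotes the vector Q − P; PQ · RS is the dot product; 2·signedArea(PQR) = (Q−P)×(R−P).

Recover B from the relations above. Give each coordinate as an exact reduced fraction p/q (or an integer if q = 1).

B = (-49, 0)

1. B_x = -49  [2·signedArea(BDF) = 0 ∩ BF · EA = -985]
2. B_y = 0  [2·signedArea(BDF) = 0 ∩ BF · EA = -985]
   → B = (-49, 0)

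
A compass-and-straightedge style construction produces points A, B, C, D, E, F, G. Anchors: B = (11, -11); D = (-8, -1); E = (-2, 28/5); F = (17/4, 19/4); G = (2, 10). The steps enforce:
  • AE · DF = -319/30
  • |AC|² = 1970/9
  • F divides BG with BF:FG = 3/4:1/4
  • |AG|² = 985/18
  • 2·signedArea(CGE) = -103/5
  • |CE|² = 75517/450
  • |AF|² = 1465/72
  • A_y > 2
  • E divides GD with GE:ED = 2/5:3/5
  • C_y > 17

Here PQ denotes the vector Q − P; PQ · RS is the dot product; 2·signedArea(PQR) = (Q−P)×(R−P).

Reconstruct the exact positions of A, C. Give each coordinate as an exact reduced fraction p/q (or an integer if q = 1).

A = (1/6, 17/6)
C = (23/6, 103/6)

1. A_x = 1/6  [line -49/4·x + -23/4·y + 55/3 = 0 ∩ |AF|² = 1465/72]
2. A_y = 17/6  [line -49/4·x + -23/4·y + 55/3 = 0 ∩ |AF|² = 1465/72]
   → A = (1/6, 17/6)
3. C_x = 23/6  [line 22/5·x + -4·y + 259/5 = 0 ∩ |CE|² = 75517/450]
4. C_y = 103/6  [line 22/5·x + -4·y + 259/5 = 0 ∩ |CE|² = 75517/450]
   → C = (23/6, 103/6)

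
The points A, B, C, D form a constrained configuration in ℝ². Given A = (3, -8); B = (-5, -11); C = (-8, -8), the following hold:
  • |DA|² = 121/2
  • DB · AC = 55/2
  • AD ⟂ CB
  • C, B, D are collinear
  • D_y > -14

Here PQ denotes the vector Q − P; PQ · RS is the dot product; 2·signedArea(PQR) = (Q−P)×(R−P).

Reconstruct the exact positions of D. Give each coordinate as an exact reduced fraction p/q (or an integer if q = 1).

D = (-5/2, -27/2)

1. D_x = -5/2  [C, B, D are collinear ∩ AD ⟂ CB]
2. D_y = -27/2  [C, B, D are collinear ∩ AD ⟂ CB]
   → D = (-5/2, -27/2)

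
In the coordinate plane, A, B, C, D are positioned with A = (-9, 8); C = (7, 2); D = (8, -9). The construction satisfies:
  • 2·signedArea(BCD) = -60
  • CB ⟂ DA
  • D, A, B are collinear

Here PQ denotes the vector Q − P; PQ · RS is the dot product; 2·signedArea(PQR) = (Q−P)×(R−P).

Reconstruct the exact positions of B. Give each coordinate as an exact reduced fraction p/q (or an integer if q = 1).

B = (2, -3)

1. B_x = 2  [D, A, B are collinear ∩ CB ⟂ DA]
2. B_y = -3  [D, A, B are collinear ∩ CB ⟂ DA]
   → B = (2, -3)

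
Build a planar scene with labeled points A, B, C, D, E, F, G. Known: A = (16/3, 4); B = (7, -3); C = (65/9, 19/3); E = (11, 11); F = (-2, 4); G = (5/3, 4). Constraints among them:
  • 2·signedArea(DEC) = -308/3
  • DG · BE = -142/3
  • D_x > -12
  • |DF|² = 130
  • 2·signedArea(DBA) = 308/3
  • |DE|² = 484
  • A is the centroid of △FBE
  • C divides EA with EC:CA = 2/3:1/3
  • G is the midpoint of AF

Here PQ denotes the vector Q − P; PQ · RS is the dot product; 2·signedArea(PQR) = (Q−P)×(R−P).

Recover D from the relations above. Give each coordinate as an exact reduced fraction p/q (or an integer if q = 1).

1. D_x = -11  [2·signedArea(DEC) = -308/3 ∩ DG · BE = -142/3]
2. D_y = 11  [2·signedArea(DEC) = -308/3 ∩ DG · BE = -142/3]
   → D = (-11, 11)

D = (-11, 11)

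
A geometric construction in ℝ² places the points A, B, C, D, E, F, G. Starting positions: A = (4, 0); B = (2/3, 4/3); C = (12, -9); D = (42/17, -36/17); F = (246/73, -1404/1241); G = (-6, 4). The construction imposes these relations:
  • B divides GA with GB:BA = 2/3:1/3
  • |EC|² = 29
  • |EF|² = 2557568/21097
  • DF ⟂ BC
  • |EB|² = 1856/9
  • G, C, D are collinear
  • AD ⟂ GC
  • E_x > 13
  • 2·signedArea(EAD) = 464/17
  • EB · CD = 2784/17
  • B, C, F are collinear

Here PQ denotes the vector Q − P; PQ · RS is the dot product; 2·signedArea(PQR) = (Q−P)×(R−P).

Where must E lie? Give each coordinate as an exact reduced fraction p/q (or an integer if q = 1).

E = (14, -4)

1. E_x = 14  [line 36/17·x + -26/17·y + -608/17 = 0 ∩ |EF|² = 2557568/21097]
2. E_y = -4  [line 36/17·x + -26/17·y + -608/17 = 0 ∩ |EF|² = 2557568/21097]
   → E = (14, -4)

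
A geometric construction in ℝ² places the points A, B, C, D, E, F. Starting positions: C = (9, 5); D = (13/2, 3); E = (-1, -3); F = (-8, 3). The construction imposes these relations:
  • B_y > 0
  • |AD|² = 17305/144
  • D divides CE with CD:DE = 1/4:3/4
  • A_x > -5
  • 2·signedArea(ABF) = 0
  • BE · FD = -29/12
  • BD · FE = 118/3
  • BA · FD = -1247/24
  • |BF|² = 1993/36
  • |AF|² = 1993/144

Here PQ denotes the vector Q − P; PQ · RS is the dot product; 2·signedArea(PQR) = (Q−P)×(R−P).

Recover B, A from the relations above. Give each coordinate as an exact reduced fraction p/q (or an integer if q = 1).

1. B_x = -5/6  [BE · FD = -29/12 ∩ BD · FE = 118/3]
2. B_y = 1  [BE · FD = -29/12 ∩ BD · FE = 118/3]
   → B = (-5/6, 1)
3. A_x = -53/12  [2·signedArea(ABF) = 0 ∩ BA · FD = -1247/24]
4. A_y = 2  [2·signedArea(ABF) = 0 ∩ BA · FD = -1247/24]
   → A = (-53/12, 2)

A = (-53/12, 2)
B = (-5/6, 1)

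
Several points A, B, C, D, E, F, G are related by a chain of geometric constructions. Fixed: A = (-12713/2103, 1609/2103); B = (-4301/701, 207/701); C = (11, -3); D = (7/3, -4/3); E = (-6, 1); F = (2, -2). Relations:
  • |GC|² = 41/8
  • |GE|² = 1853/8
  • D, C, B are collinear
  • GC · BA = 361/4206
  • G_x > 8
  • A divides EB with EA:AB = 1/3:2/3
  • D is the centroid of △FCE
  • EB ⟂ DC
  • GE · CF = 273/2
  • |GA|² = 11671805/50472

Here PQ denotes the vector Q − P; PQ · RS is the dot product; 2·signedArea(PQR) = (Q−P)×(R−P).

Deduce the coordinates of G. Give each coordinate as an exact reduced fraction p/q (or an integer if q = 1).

1. G_x = 35/4  [GE · CF = 273/2 ∩ GC · BA = 361/4206]
2. G_y = -11/4  [GE · CF = 273/2 ∩ GC · BA = 361/4206]
   → G = (35/4, -11/4)

G = (35/4, -11/4)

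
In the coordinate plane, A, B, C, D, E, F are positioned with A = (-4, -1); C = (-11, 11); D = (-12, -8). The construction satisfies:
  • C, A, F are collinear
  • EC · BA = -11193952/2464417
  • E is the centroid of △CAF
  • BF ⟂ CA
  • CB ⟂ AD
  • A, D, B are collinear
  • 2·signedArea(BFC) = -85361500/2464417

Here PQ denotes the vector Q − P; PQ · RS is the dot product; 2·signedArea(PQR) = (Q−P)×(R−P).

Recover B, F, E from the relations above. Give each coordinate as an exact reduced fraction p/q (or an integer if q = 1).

1. B_x = -228/113  [A, D, B are collinear ∩ CB ⟂ AD]
2. B_y = 83/113  [A, D, B are collinear ∩ CB ⟂ AD]
   → B = (-228/113, 83/113)
3. F_x = -92724/21809  [C, A, F are collinear ∩ BF ⟂ CA]
4. F_y = -12401/21809  [C, A, F are collinear ∩ BF ⟂ CA]
   → F = (-92724/21809, -12401/21809)
5. E_x = -139953/21809  [E is the centroid of △CAF]
6. E_y = 68563/21809  [E is the centroid of △CAF]
   → E = (-139953/21809, 68563/21809)

B = (-228/113, 83/113)
E = (-139953/21809, 68563/21809)
F = (-92724/21809, -12401/21809)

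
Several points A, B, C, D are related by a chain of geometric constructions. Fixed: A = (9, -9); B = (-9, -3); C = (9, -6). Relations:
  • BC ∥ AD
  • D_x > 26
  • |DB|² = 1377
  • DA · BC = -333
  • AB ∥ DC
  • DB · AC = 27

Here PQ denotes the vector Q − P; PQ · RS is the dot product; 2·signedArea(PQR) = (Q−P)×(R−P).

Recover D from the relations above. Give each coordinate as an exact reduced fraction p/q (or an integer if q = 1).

D = (27, -12)

1. D_x = 27  [AB ∥ DC ∩ BC ∥ AD]
2. D_y = -12  [AB ∥ DC ∩ BC ∥ AD]
   → D = (27, -12)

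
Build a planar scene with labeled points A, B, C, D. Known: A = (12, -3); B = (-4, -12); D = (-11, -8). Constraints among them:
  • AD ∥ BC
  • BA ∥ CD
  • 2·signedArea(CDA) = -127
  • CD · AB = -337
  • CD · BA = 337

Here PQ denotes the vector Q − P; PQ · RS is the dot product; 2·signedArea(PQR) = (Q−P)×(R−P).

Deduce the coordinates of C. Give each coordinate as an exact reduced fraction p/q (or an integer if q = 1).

C = (-27, -17)

1. C_x = -27  [BA ∥ CD ∩ AD ∥ BC]
2. C_y = -17  [BA ∥ CD ∩ AD ∥ BC]
   → C = (-27, -17)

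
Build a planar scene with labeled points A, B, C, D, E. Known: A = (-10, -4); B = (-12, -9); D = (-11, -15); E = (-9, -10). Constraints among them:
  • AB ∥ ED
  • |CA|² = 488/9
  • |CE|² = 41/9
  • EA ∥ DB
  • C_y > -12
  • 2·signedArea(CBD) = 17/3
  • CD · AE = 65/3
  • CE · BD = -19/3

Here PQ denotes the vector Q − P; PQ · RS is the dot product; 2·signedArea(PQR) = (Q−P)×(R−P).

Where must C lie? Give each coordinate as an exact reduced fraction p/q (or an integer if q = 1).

1. C_x = -32/3  [CD · AE = 65/3 ∩ 2·signedArea(CBD) = 17/3]
2. C_y = -34/3  [CD · AE = 65/3 ∩ 2·signedArea(CBD) = 17/3]
   → C = (-32/3, -34/3)

C = (-32/3, -34/3)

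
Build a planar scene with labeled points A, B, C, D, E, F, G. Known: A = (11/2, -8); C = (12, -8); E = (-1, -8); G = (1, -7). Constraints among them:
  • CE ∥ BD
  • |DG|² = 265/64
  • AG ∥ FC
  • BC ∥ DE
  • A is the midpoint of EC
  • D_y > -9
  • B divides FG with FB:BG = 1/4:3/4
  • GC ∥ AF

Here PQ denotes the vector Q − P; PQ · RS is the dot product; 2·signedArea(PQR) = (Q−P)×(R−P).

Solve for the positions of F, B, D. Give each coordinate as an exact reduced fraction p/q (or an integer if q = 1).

B = (101/8, -17/2)
D = (-3/8, -17/2)
F = (33/2, -9)

1. F_x = 33/2  [AG ∥ FC ∩ GC ∥ AF]
2. F_y = -9  [AG ∥ FC ∩ GC ∥ AF]
   → F = (33/2, -9)
3. B_x = 101/8  [B divides FG with FB:BG = 1/4:3/4]
4. B_y = -17/2  [B divides FG with FB:BG = 1/4:3/4]
   → B = (101/8, -17/2)
5. D_x = -3/8  [BC ∥ DE ∩ CE ∥ BD]
6. D_y = -17/2  [BC ∥ DE ∩ CE ∥ BD]
   → D = (-3/8, -17/2)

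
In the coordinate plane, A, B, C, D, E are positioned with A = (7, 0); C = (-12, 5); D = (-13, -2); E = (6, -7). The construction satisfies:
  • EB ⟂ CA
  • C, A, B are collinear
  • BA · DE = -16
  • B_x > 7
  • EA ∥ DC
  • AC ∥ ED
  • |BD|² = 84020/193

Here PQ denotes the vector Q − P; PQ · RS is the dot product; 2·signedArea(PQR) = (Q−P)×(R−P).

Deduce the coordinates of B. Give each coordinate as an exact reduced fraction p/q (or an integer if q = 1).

1. B_x = 1503/193  [C, A, B are collinear ∩ EB ⟂ CA]
2. B_y = -40/193  [C, A, B are collinear ∩ EB ⟂ CA]
   → B = (1503/193, -40/193)

B = (1503/193, -40/193)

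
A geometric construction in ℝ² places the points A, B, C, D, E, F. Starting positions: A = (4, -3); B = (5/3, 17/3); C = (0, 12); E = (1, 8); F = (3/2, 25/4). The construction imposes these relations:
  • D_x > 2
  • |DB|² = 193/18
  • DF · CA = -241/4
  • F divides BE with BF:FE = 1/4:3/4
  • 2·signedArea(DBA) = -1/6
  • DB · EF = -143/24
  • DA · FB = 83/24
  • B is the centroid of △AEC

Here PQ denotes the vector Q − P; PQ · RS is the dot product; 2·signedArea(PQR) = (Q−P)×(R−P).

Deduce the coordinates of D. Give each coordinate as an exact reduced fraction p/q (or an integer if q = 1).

D = (5/2, 5/2)

1. D_x = 5/2  [2·signedArea(DBA) = -1/6 ∩ DF · CA = -241/4]
2. D_y = 5/2  [2·signedArea(DBA) = -1/6 ∩ DF · CA = -241/4]
   → D = (5/2, 5/2)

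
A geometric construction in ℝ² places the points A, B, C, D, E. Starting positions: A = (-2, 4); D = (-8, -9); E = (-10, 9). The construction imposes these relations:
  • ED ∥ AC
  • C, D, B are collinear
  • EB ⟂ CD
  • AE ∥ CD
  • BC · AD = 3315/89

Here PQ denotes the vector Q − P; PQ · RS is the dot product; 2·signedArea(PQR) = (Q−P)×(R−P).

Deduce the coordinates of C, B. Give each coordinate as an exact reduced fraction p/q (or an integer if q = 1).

1. C_x = 0  [AE ∥ CD ∩ ED ∥ AC]
2. C_y = -14  [AE ∥ CD ∩ ED ∥ AC]
   → C = (0, -14)
3. B_x = -1560/89  [C, D, B are collinear ∩ EB ⟂ CD]
4. B_y = -271/89  [C, D, B are collinear ∩ EB ⟂ CD]
   → B = (-1560/89, -271/89)

B = (-1560/89, -271/89)
C = (0, -14)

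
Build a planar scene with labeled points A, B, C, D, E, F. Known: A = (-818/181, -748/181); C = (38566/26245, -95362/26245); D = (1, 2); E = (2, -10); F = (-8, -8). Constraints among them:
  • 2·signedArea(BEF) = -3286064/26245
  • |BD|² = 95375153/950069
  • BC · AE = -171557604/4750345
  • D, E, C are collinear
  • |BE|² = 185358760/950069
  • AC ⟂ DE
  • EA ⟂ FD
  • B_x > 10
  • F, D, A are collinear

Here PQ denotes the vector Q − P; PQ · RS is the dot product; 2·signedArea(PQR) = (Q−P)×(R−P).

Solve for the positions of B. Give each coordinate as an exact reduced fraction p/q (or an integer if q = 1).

1. B_x = 287092/26245  [BC · AE = -171557604/4750345 ∩ 2·signedArea(BEF) = -3286064/26245]
2. B_y = 19236/26245  [BC · AE = -171557604/4750345 ∩ 2·signedArea(BEF) = -3286064/26245]
   → B = (287092/26245, 19236/26245)

B = (287092/26245, 19236/26245)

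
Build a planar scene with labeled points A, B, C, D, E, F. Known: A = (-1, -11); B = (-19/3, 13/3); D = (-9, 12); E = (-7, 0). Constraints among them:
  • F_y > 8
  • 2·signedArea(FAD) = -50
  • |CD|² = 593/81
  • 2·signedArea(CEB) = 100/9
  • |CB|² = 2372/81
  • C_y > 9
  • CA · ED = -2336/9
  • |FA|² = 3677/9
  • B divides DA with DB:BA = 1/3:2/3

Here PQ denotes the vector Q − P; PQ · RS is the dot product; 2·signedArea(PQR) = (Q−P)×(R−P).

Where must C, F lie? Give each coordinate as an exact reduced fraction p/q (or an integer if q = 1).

1. C_x = -73/9  [2·signedArea(CEB) = 100/9 ∩ CA · ED = -2336/9]
2. C_y = 85/9  [2·signedArea(CEB) = 100/9 ∩ CA · ED = -2336/9]
   → C = (-73/9, 85/9)
3. F_x = -17/3  [line -23·x + -8·y + -61 = 0 ∩ |FA|² = 3677/9]
4. F_y = 26/3  [line -23·x + -8·y + -61 = 0 ∩ |FA|² = 3677/9]
   → F = (-17/3, 26/3)

C = (-73/9, 85/9)
F = (-17/3, 26/3)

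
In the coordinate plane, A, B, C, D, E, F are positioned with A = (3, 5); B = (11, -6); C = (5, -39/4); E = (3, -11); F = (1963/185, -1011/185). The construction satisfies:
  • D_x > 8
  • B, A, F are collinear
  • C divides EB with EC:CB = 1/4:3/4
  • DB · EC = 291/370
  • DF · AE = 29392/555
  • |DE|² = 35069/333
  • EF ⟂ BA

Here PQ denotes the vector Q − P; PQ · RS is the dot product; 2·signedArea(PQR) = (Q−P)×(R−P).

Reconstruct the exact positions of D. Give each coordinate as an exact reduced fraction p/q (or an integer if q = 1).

D = (4553/555, -1196/555)

1. D_x = 4553/555  [DF · AE = 29392/555 ∩ DB · EC = 291/370]
2. D_y = -1196/555  [DF · AE = 29392/555 ∩ DB · EC = 291/370]
   → D = (4553/555, -1196/555)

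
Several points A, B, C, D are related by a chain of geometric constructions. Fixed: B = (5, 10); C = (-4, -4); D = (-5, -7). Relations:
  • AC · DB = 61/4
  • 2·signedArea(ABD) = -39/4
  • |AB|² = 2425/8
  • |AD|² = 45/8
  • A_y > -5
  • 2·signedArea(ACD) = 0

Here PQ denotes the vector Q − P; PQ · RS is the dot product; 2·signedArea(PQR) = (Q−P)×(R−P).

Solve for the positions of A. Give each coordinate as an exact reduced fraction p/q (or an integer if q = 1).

A = (-17/4, -19/4)

1. A_x = -17/4  [2·signedArea(ACD) = 0 ∩ AC · DB = 61/4]
2. A_y = -19/4  [2·signedArea(ACD) = 0 ∩ AC · DB = 61/4]
   → A = (-17/4, -19/4)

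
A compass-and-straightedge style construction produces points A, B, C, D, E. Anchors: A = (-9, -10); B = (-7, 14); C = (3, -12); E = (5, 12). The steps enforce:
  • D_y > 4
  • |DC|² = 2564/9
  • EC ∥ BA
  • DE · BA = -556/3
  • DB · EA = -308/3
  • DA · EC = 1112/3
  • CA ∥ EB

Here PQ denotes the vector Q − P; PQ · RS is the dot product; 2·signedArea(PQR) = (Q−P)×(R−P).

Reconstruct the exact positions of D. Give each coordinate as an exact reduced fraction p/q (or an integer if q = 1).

D = (1/3, 14/3)

1. D_x = 1/3  [DE · BA = -556/3 ∩ DB · EA = -308/3]
2. D_y = 14/3  [DE · BA = -556/3 ∩ DB · EA = -308/3]
   → D = (1/3, 14/3)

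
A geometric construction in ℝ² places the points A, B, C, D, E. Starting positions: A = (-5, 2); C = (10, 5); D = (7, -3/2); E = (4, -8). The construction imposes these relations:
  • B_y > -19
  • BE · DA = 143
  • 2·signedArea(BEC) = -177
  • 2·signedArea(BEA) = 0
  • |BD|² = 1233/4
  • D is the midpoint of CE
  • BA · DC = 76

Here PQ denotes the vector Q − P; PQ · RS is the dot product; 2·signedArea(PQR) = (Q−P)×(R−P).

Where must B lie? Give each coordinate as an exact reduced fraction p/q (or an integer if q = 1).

1. B_x = 13  [2·signedArea(BEA) = 0 ∩ BE · DA = 143]
2. B_y = -18  [2·signedArea(BEA) = 0 ∩ BE · DA = 143]
   → B = (13, -18)

B = (13, -18)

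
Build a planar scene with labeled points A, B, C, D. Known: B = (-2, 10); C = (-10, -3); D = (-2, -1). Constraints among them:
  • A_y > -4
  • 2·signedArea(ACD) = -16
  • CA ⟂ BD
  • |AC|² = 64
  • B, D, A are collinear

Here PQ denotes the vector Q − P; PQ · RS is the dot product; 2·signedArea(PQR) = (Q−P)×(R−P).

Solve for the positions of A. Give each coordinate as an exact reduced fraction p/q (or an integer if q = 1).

1. A_x = -2  [B, D, A are collinear ∩ CA ⟂ BD]
2. A_y = -3  [B, D, A are collinear ∩ CA ⟂ BD]
   → A = (-2, -3)

A = (-2, -3)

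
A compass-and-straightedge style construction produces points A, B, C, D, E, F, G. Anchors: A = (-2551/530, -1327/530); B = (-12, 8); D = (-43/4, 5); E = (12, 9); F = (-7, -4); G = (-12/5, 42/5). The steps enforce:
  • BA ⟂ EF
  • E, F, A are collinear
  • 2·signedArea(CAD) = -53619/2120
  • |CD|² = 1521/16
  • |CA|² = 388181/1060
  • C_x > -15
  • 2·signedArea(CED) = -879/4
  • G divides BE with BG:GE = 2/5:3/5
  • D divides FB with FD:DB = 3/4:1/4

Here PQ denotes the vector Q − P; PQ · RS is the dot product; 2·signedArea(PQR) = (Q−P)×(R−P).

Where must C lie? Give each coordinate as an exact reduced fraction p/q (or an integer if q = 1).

1. C_x = -29/2  [2·signedArea(CED) = -879/4 ∩ 2·signedArea(CAD) = -53619/2120]
2. C_y = 14  [2·signedArea(CED) = -879/4 ∩ 2·signedArea(CAD) = -53619/2120]
   → C = (-29/2, 14)

C = (-29/2, 14)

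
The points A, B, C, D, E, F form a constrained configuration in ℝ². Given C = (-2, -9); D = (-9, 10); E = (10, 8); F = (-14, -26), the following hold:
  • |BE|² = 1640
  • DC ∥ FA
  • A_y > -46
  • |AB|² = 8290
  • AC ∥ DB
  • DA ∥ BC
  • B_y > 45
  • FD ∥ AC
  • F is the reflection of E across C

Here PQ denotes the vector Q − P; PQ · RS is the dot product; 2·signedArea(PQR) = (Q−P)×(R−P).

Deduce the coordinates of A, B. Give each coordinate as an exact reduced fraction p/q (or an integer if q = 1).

A = (-7, -45)
B = (-4, 46)

1. A_x = -7  [FD ∥ AC ∩ DC ∥ FA]
2. A_y = -45  [FD ∥ AC ∩ DC ∥ FA]
   → A = (-7, -45)
3. B_x = -4  [DA ∥ BC ∩ AC ∥ DB]
4. B_y = 46  [DA ∥ BC ∩ AC ∥ DB]
   → B = (-4, 46)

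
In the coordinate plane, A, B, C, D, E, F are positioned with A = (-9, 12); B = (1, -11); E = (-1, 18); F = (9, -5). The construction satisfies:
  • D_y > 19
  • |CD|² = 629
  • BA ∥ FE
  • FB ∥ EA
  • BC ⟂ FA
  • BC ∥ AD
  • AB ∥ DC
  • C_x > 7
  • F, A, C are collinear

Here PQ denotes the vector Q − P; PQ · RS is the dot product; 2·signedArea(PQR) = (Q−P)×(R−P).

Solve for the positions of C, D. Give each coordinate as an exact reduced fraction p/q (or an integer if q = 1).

C = (4761/613, -2351/613)
D = (-1369/613, 11748/613)

1. C_x = 4761/613  [F, A, C are collinear ∩ BC ⟂ FA]
2. C_y = -2351/613  [F, A, C are collinear ∩ BC ⟂ FA]
   → C = (4761/613, -2351/613)
3. D_x = -1369/613  [AB ∥ DC ∩ BC ∥ AD]
4. D_y = 11748/613  [AB ∥ DC ∩ BC ∥ AD]
   → D = (-1369/613, 11748/613)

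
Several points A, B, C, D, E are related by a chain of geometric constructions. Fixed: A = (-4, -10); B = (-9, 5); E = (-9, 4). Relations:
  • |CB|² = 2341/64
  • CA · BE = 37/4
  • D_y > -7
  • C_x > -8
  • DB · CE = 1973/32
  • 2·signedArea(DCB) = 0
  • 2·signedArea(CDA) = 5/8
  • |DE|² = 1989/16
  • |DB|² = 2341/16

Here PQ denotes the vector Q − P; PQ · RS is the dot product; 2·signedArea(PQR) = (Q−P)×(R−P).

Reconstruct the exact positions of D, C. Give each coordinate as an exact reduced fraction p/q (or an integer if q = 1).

1. C_y = -3/4  [CA · BE = 37/4]
2. C_x = -57/8  [|CB|² = 2341/64]
   → C = (-57/8, -3/4)
3. D_x = -21/4  [2·signedArea(DCB) = 0 ∩ 2·signedArea(CDA) = 5/8]
4. D_y = -13/2  [2·signedArea(DCB) = 0 ∩ 2·signedArea(CDA) = 5/8]
   → D = (-21/4, -13/2)

C = (-57/8, -3/4)
D = (-21/4, -13/2)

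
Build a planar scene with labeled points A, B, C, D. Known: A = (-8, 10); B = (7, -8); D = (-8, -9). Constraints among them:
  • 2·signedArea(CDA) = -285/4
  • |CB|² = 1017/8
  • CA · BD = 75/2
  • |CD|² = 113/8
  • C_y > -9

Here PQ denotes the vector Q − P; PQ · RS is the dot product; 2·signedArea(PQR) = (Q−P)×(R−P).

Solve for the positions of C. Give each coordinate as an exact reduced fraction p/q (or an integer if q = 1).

1. C_x = -17/4  [CA · BD = 75/2 ∩ 2·signedArea(CDA) = -285/4]
2. C_y = -35/4  [CA · BD = 75/2 ∩ 2·signedArea(CDA) = -285/4]
   → C = (-17/4, -35/4)

C = (-17/4, -35/4)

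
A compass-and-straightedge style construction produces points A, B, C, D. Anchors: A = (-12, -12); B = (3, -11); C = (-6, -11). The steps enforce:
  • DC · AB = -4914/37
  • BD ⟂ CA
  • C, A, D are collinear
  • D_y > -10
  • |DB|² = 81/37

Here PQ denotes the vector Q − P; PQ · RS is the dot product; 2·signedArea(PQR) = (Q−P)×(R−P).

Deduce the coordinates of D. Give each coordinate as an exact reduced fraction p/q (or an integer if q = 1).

D = (102/37, -353/37)

1. D_x = 102/37  [C, A, D are collinear ∩ BD ⟂ CA]
2. D_y = -353/37  [C, A, D are collinear ∩ BD ⟂ CA]
   → D = (102/37, -353/37)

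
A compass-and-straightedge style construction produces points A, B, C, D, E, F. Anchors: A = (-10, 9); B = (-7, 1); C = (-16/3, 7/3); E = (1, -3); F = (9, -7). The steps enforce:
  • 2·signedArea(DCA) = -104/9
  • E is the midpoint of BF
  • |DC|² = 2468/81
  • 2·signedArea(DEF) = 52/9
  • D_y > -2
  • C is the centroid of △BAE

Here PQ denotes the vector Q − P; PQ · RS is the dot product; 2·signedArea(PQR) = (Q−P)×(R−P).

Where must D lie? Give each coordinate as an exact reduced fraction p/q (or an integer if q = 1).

1. D_x = -10/9  [2·signedArea(DCA) = -104/9 ∩ 2·signedArea(DEF) = 52/9]
2. D_y = -11/9  [2·signedArea(DCA) = -104/9 ∩ 2·signedArea(DEF) = 52/9]
   → D = (-10/9, -11/9)

D = (-10/9, -11/9)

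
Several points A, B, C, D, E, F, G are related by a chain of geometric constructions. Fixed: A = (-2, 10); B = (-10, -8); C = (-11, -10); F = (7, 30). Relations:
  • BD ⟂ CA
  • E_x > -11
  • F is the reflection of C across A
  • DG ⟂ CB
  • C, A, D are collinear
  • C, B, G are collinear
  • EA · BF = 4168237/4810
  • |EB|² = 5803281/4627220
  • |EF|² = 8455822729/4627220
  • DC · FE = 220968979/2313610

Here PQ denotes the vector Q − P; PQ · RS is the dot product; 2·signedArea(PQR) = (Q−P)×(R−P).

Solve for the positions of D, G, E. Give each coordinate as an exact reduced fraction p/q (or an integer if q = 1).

1. D_x = -4850/481  [C, A, D are collinear ∩ BD ⟂ CA]
2. D_y = -3830/481  [C, A, D are collinear ∩ BD ⟂ CA]
   → D = (-4850/481, -3830/481)
3. G_x = -24054/2405  [C, B, G are collinear ∩ DG ⟂ CB]
4. G_y = -19248/2405  [C, B, G are collinear ∩ DG ⟂ CB]
   → G = (-24054/2405, -19248/2405)
5. E_x = -50509/4810  [EA · BF = 4168237/4810 ∩ DC · FE = 220968979/2313610]
6. E_y = -21649/2405  [EA · BF = 4168237/4810 ∩ DC · FE = 220968979/2313610]
   → E = (-50509/4810, -21649/2405)

D = (-4850/481, -3830/481)
E = (-50509/4810, -21649/2405)
G = (-24054/2405, -19248/2405)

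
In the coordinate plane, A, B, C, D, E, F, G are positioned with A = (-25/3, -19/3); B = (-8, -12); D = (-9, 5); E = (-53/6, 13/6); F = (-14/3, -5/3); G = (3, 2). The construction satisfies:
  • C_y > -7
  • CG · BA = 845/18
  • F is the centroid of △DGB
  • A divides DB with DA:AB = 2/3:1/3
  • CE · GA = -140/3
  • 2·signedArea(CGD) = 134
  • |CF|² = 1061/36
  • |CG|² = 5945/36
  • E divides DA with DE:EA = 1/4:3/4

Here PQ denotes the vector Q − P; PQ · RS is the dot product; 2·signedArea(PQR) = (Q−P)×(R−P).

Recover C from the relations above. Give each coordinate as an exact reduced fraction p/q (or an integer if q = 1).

C = (-19/3, -41/6)

1. C_x = -19/3  [2·signedArea(CGD) = 134 ∩ CG · BA = 845/18]
2. C_y = -41/6  [2·signedArea(CGD) = 134 ∩ CG · BA = 845/18]
   → C = (-19/3, -41/6)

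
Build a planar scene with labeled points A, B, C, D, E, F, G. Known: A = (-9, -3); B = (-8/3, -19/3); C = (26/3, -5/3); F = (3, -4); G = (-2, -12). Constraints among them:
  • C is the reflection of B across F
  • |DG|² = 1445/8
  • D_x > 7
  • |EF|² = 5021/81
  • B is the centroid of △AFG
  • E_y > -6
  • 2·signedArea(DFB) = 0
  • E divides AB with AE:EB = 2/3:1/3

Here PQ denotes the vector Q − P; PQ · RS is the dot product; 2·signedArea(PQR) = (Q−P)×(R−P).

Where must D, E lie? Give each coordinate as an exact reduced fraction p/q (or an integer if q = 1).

D = (29/4, -9/4)
E = (-43/9, -47/9)

1. D_x = 29/4  [line 7/3·x + -17/3·y + -89/3 = 0 ∩ |DG|² = 1445/8]
2. D_y = -9/4  [line 7/3·x + -17/3·y + -89/3 = 0 ∩ |DG|² = 1445/8]
   → D = (29/4, -9/4)
3. E_x = -43/9  [E divides AB with AE:EB = 2/3:1/3]
4. E_y = -47/9  [E divides AB with AE:EB = 2/3:1/3]
   → E = (-43/9, -47/9)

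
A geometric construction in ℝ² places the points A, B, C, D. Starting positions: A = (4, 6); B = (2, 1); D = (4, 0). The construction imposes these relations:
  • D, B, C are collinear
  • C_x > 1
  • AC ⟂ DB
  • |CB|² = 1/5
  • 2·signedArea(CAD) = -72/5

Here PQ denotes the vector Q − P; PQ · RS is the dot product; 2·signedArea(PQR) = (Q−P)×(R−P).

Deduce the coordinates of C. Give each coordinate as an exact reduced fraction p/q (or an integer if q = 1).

1. C_x = 8/5  [D, B, C are collinear ∩ AC ⟂ DB]
2. C_y = 6/5  [D, B, C are collinear ∩ AC ⟂ DB]
   → C = (8/5, 6/5)

C = (8/5, 6/5)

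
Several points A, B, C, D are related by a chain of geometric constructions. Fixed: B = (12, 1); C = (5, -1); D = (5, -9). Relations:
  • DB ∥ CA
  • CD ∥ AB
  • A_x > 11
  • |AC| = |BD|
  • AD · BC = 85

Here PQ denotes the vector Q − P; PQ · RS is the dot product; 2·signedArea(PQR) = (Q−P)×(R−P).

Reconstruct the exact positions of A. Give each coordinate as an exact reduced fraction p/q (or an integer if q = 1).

A = (12, 9)

1. A_x = 12  [CD ∥ AB ∩ DB ∥ CA]
2. A_y = 9  [CD ∥ AB ∩ DB ∥ CA]
   → A = (12, 9)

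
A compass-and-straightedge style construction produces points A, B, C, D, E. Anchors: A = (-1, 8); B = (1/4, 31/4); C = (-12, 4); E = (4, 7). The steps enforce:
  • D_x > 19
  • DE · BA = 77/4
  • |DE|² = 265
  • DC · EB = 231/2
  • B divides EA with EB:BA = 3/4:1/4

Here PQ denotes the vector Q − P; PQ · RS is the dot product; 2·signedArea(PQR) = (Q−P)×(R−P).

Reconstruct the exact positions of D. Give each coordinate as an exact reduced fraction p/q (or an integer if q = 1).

1. D_x = 20  [line 5/4·x + -1/4·y + -45/2 = 0 ∩ |DE|² = 265]
2. D_y = 10  [line 5/4·x + -1/4·y + -45/2 = 0 ∩ |DE|² = 265]
   → D = (20, 10)

D = (20, 10)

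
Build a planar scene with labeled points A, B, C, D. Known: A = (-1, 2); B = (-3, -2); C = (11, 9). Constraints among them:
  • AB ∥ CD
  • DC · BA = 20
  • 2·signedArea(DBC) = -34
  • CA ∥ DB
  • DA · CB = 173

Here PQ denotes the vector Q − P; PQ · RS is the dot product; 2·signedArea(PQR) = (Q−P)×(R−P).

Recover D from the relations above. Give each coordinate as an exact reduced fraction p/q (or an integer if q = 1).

1. D_x = 9  [CA ∥ DB ∩ AB ∥ CD]
2. D_y = 5  [CA ∥ DB ∩ AB ∥ CD]
   → D = (9, 5)

D = (9, 5)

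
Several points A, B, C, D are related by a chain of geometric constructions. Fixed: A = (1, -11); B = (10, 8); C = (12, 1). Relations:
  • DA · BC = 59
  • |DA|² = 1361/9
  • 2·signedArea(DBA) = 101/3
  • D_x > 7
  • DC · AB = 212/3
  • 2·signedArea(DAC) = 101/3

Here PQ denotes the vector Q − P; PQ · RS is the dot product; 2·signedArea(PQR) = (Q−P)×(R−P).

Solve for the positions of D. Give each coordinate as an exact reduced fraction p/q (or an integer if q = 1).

D = (23/3, -2/3)

1. D_x = 23/3  [2·signedArea(DBA) = 101/3 ∩ DA · BC = 59]
2. D_y = -2/3  [2·signedArea(DBA) = 101/3 ∩ DA · BC = 59]
   → D = (23/3, -2/3)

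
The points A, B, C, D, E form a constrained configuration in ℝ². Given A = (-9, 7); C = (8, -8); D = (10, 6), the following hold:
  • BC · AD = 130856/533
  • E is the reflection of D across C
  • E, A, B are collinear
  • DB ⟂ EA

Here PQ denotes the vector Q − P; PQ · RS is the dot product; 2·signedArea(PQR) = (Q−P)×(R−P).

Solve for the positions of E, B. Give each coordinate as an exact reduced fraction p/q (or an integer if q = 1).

1. E_x = 6  [E is the reflection of D across C]
2. E_y = -22  [E is the reflection of D across C]
   → E = (6, -22)
3. B_x = -2442/533  [E, A, B are collinear ∩ DB ⟂ EA]
4. B_y = -822/533  [E, A, B are collinear ∩ DB ⟂ EA]
   → B = (-2442/533, -822/533)

B = (-2442/533, -822/533)
E = (6, -22)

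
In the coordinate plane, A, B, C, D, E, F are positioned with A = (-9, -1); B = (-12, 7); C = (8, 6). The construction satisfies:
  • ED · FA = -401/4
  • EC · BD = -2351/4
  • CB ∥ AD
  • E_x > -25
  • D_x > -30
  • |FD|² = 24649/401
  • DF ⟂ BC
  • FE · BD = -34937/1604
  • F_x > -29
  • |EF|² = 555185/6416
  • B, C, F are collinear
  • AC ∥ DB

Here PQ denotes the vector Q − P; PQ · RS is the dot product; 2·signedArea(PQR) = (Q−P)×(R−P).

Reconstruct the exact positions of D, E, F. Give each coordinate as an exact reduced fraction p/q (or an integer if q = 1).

D = (-29, 0)
E = (-24, -1/4)
F = (-11472/401, 3140/401)

1. D_x = -29  [AC ∥ DB ∩ CB ∥ AD]
2. D_y = 0  [AC ∥ DB ∩ CB ∥ AD]
   → D = (-29, 0)
3. F_x = -11472/401  [B, C, F are collinear ∩ DF ⟂ BC]
4. F_y = 3140/401  [B, C, F are collinear ∩ DF ⟂ BC]
   → F = (-11472/401, 3140/401)
5. E_x = -24  [ED · FA = -401/4 ∩ EC · BD = -2351/4]
6. E_y = -1/4  [ED · FA = -401/4 ∩ EC · BD = -2351/4]
   → E = (-24, -1/4)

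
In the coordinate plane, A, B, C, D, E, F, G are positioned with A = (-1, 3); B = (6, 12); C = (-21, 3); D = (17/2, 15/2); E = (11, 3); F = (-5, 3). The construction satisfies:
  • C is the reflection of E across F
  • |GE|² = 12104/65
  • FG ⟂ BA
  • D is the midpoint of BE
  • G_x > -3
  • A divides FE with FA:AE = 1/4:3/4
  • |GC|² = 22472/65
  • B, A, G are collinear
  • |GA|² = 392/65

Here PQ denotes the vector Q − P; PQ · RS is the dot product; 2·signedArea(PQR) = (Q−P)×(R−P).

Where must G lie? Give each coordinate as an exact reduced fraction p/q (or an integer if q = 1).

G = (-163/65, 69/65)

1. G_x = -163/65  [B, A, G are collinear ∩ FG ⟂ BA]
2. G_y = 69/65  [B, A, G are collinear ∩ FG ⟂ BA]
   → G = (-163/65, 69/65)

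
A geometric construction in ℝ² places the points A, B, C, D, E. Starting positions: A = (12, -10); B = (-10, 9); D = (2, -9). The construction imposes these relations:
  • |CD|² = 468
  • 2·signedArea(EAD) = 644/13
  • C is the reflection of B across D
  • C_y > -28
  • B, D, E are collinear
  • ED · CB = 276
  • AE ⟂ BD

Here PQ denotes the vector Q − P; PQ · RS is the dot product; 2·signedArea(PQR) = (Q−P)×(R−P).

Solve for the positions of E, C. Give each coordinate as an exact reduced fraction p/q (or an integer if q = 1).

C = (14, -27)
E = (72/13, -186/13)

1. E_x = 72/13  [B, D, E are collinear ∩ AE ⟂ BD]
2. E_y = -186/13  [B, D, E are collinear ∩ AE ⟂ BD]
   → E = (72/13, -186/13)
3. C_x = 14  [C is the reflection of B across D]
4. C_y = -27  [C is the reflection of B across D]
   → C = (14, -27)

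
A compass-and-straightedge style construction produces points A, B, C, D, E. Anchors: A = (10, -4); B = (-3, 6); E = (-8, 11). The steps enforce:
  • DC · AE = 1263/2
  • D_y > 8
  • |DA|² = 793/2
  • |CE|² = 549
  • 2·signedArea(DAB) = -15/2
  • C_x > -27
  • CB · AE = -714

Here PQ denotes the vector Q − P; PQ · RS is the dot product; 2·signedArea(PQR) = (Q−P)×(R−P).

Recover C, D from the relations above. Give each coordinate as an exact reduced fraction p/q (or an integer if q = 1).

C = (-26, 26)
D = (-11/2, 17/2)

1. C_x = -26  [line 18·x + -15·y + 858 = 0 ∩ |CE|² = 549]
2. C_y = 26  [line 18·x + -15·y + 858 = 0 ∩ |CE|² = 549]
   → C = (-26, 26)
3. D_x = -11/2  [2·signedArea(DAB) = -15/2 ∩ DC · AE = 1263/2]
4. D_y = 17/2  [2·signedArea(DAB) = -15/2 ∩ DC · AE = 1263/2]
   → D = (-11/2, 17/2)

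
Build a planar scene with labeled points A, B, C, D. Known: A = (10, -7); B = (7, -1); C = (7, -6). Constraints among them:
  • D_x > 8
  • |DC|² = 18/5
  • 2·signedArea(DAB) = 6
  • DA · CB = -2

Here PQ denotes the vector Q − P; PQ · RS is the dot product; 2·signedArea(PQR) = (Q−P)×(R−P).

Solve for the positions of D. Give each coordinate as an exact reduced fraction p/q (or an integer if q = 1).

D = (44/5, -33/5)

1. D_x = 44/5  [2·signedArea(DAB) = 6 ∩ DA · CB = -2]
2. D_y = -33/5  [2·signedArea(DAB) = 6 ∩ DA · CB = -2]
   → D = (44/5, -33/5)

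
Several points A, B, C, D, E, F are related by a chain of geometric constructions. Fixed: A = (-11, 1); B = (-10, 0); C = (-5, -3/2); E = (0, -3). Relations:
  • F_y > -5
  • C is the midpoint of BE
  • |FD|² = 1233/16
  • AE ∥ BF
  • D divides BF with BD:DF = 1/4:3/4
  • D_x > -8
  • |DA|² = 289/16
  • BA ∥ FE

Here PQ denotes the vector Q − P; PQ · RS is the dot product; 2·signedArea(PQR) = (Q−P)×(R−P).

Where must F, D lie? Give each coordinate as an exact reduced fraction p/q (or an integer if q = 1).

D = (-29/4, -1)
F = (1, -4)

1. F_x = 1  [BA ∥ FE ∩ AE ∥ BF]
2. F_y = -4  [BA ∥ FE ∩ AE ∥ BF]
   → F = (1, -4)
3. D_x = -29/4  [D divides BF with BD:DF = 1/4:3/4]
4. D_y = -1  [D divides BF with BD:DF = 1/4:3/4]
   → D = (-29/4, -1)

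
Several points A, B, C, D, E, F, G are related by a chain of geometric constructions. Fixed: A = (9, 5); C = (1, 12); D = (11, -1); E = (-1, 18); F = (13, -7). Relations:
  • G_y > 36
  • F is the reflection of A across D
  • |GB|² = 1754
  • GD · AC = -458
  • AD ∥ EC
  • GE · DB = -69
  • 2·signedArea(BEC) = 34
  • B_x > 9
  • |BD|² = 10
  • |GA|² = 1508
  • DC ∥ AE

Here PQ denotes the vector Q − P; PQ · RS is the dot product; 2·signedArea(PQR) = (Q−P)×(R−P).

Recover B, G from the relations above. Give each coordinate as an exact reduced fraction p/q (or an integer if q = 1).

B = (10, 2)
G = (-13, 37)

1. G_x = -13  [line 8·x + -7·y + 363 = 0 ∩ |GA|² = 1508]
2. G_y = 37  [line 8·x + -7·y + 363 = 0 ∩ |GA|² = 1508]
   → G = (-13, 37)
3. B_x = 10  [2·signedArea(BEC) = 34 ∩ GE · DB = -69]
4. B_y = 2  [2·signedArea(BEC) = 34 ∩ GE · DB = -69]
   → B = (10, 2)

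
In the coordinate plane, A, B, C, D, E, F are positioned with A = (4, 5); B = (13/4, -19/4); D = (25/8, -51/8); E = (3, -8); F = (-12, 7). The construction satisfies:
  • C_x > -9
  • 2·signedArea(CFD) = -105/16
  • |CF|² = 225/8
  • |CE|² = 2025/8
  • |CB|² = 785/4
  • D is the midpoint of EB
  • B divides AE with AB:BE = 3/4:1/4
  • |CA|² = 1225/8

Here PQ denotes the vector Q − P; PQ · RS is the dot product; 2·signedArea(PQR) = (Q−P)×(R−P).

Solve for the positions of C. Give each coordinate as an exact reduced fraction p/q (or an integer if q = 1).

C = (-33/4, 13/4)

1. C_x = -33/4  [line 107/8·x + 121/8·y + 979/16 = 0 ∩ |CF|² = 225/8]
2. C_y = 13/4  [line 107/8·x + 121/8·y + 979/16 = 0 ∩ |CF|² = 225/8]
   → C = (-33/4, 13/4)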